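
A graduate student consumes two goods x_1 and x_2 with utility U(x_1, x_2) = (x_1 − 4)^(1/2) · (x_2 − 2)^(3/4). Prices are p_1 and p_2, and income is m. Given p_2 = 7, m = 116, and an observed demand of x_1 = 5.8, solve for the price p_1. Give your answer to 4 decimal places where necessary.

p_1 = 12

MRS = (2/3)·(x_2−2)/(x_1−4). Tangency with p_1/p_2 gives x_2−2 = (3/2)·(p_1/p_2)·(x_1−4).
After buying the subsistence bundle (4, 2), a share 0.4 of the remaining income goes to x_1: x_1* = 4 + 0.4·(m − 4p_1 − 2p_2)/p_1.
Set x_1* = 5.8 in the demand function and solve for p_1: p_1 = 12.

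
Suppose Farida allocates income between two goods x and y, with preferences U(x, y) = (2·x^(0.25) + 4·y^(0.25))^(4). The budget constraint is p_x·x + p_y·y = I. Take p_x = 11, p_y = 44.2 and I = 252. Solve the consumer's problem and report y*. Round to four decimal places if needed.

y* = 3.4958

MRS = MU_x/MU_y = (1/2)·(y/x)^(0.75). Set equal to p_x/p_y.
Hence y/x = (2·p_x/p_y)^(1/(0.75)), i.e. raised to the 4/3 power.
Substitute y = (y/x)·x into the budget: x* = I/(p_x + p_y·(y/x)).
Numerically y/x = 0.394458, so x* = 252/(11 + 44.2·0.394458) = 8.8623 and y* = 0.394458·8.8623 = 3.4958.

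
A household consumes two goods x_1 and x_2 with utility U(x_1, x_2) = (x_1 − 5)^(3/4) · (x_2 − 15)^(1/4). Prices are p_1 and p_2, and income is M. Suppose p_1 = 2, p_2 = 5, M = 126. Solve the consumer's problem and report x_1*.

MRS = 3·(x_2−15)/(x_1−5). Tangency with p_1/p_2 gives x_2−15 = (1/3)·(p_1/p_2)·(x_1−5).
After buying the subsistence bundle (5, 15), a share 0.75 of the remaining income goes to x_1: x_1* = 5 + 0.75·(M − 5p_1 − 15p_2)/p_1.
Discretionary income = 126 − 5·2 − 15·5 = 41; x_1* = 5 + 0.75·41/2 = 20.375.

x_1* = 20.375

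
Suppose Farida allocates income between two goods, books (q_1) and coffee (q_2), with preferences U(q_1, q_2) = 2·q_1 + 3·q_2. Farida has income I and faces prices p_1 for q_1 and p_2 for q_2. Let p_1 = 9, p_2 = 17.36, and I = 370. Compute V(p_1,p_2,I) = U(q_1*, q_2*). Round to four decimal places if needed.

Linear utility — the consumer picks whichever good has higher MU/price: 2/9 = 0.2222 vs 3/17.36 = 0.1728.
q_1 gives more utility per dollar, so spend all income on q_1: q_1* = I/p_1, q_2* = 0.
Numerically: q_1* = 41.1111, q_2* = 0.
Utility at the optimum: U(41.1111, 0) = 82.2222.

V = 82.2222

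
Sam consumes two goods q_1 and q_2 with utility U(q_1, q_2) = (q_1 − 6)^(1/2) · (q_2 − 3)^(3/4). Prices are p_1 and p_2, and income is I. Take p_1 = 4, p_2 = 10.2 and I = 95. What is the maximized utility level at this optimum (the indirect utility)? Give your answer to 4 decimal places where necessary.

Let q_1' = q_1−6, q_2' = q_2−3. MRS = (2/3)·q_2'/q_1' = p_1/p_2.
Substituting into the budget: q_1* = 6 + 0.4·(I − 6·p_1 − 3·p_2)/p_1, and q_2* = 3 + 0.6·(…)/p_2.
Discretionary income = 95 − 6·4 − 3·10.2 = 40.4; q_1* = 6 + 0.4·40.4/4 = 10.04; q_2* = 3 + 0.6·40.4/10.2 = 5.3765.
Utility at the optimum: U(10.04, 5.3765) = 3.8472.

V = 3.8472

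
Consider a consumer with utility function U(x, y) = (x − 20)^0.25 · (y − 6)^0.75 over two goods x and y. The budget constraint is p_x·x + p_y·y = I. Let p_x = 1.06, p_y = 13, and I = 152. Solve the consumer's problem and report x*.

x* = 32.4528

MRS = (1/3)·(y−6)/(x−20). Tangency with p_x/p_y gives y−6 = 3·(p_x/p_y)·(x−20).
After buying the subsistence bundle (20, 6), a share 0.25 of the remaining income goes to x: x* = 20 + 0.25·(I − 20p_x − 6p_y)/p_x.
Discretionary income = 152 − 20·1.06 − 6·13 = 52.8; x* = 20 + 0.25·52.8/1.06 = 32.4528.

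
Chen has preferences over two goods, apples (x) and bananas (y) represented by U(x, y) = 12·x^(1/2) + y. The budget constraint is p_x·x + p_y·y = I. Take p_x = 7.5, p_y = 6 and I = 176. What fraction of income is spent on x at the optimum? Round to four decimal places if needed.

share on x = 0.9818

Solve: √x = 6·p_y/p_x, so x*(p_x,p_y) = (6·p_y/p_x)², and y* = (I − p_x·x*)/p_y.
Plugging in: x* = (6·6/7.5)² = 23.04, y* = 0.5333.
Expenditure on x: 7.5·23.04 = 172.8; share = 0.9818.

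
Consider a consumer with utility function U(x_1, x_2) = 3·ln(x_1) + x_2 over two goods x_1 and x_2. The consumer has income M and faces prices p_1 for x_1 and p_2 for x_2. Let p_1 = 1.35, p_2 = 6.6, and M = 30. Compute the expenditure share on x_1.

share on x_1 = 0.66

Set MRS = p_1/p_2: (3/x_1)/1 = p_1/p_2.
So x_1*(p_1,p_2) = 3·p_2/p_1, independent of income; and x_2* = (M − 3·p_2)/p_2.
At the given prices: x_1* = 3·6.6/1.35 = 14.6667, and x_2* = 1.5455.
Expenditure on x_1: 1.35·14.6667 = 19.8; share = 0.66.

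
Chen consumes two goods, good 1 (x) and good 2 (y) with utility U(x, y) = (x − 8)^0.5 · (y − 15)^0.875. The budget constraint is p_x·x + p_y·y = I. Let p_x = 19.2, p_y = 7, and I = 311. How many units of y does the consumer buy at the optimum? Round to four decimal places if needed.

y* = 19.7636

MRS = (4/7)·(y−15)/(x−8). Tangency with p_x/p_y gives y−15 = (7/4)·(p_x/p_y)·(x−8).
Substituting into the budget: x* = 8 + 4/11·(I − 8·p_x − 15·p_y)/p_x, and y* = 15 + 7/11·(…)/p_y.
Discretionary income = 311 − 8·19.2 − 15·7 = 52.4; y* = 15 + 7/11·52.4/7 = 19.7636.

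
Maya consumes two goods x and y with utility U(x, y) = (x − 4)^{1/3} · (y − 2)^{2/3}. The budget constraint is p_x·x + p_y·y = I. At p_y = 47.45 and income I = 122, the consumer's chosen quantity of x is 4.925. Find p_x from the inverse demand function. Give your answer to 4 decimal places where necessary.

p_x = 4

This is Cobb-Douglas in (x−4, y−2): tangency gives 1/3·p_y·(y−2) = 2/3·p_x·(x−4).
After buying the subsistence bundle (4, 2), a share 1/3 of the remaining income goes to x: x* = 4 + 1/3·(I − 4p_x − 2p_y)/p_x.
Set x* = 4.925 in the demand function and solve for p_x: p_x = 4.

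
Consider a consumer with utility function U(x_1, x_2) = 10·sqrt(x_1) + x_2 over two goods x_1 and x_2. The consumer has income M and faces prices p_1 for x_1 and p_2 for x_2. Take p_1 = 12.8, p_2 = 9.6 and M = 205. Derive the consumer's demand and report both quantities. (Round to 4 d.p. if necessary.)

Solve: √x_1 = 5·p_2/p_1, so x_1*(p_1,p_2) = (5·p_2/p_1)², and x_2* = (M − p_1·x_1*)/p_2.
Plugging in: x_1* = (5·9.6/12.8)² = 14.0625, x_2* = 2.6042.

x_1* = 14.0625, x_2* = 2.6042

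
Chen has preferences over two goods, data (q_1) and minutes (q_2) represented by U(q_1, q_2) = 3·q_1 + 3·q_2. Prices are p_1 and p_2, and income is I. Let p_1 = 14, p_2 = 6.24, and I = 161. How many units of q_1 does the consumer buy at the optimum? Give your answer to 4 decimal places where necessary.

q_2 gives more utility per dollar, so spend all income on q_2: q_2* = I/p_2, q_1* = 0.
Numerically: q_1* = 0, q_2* = 25.8013.

q_1* = 0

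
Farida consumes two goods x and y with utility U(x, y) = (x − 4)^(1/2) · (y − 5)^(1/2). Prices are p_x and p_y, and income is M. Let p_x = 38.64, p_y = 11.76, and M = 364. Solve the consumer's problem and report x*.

x* = 5.9493

MRS = (y−5)/(x−4). Tangency with p_x/p_y gives y−5 = (p_x/p_y)·(x−4).
Substituting into the budget: x* = 4 + 0.5·(M − 4·p_x − 5·p_y)/p_x, and y* = 5 + 0.5·(…)/p_y.
Discretionary income = 364 − 4·38.64 − 5·11.76 = 150.64; x* = 4 + 0.5·150.64/38.64 = 5.9493.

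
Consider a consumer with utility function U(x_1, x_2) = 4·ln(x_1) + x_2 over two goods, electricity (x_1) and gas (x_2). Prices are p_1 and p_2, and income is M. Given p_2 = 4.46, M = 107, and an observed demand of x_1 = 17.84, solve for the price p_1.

Set MRS = p_1/p_2: (4/x_1)/1 = p_1/p_2.
So x_1*(p_1,p_2) = 4·p_2/p_1, independent of income; and x_2* = (M − 4·p_2)/p_2.
Set x_1* = 17.84 in the demand function and solve for p_1: p_1 = 1.

p_1 = 1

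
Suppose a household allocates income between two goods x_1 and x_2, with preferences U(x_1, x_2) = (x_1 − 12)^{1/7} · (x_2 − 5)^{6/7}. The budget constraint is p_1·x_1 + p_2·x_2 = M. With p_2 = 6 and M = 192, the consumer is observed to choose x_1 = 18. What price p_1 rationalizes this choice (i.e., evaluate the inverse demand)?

This is Cobb-Douglas in (x_1−12, x_2−5): tangency gives 1/7·p_2·(x_2−5) = 6/7·p_1·(x_1−12).
After buying the subsistence bundle (12, 5), a share 1/7 of the remaining income goes to x_1: x_1* = 12 + 1/7·(M − 12p_1 − 5p_2)/p_1.
Set x_1* = 18 in the demand function and solve for p_1: p_1 = 3.

p_1 = 3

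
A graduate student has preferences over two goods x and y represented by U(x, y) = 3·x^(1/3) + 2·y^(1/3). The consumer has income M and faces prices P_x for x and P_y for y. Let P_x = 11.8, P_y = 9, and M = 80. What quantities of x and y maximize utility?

x* = 4.1765, y* = 3.413

MU_x ∝ 3·x^(-2/3), MU_y ∝ 2·y^(-2/3), so MRS = (3/2)·(y/x)^(2/3) = P_x/P_y.
Solve for the ratio: y/x = [(2/3)·P_x/P_y]^(1.5).
With the ratio pinned down, the budget gives x* = M/(P_x + P_y·(y/x)) and y* = (y/x)·x*.
Numerically y/x = 0.817189, so x* = 80/(11.8 + 9·0.817189) = 4.1765 and y* = 0.817189·4.1765 = 3.413.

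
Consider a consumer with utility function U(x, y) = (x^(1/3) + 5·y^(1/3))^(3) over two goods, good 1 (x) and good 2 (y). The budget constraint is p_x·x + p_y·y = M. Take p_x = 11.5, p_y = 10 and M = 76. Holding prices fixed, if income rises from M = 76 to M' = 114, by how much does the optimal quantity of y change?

Δy* = 3.5075

MRS = MU_x/MU_y = (1/5)·(y/x)^(2/3). Set equal to p_x/p_y.
Hence y/x = (5·p_x/p_y)^(1/(2/3)), i.e. raised to the 1.5 power.
Substitute y = (y/x)·x into the budget: x* = M/(p_x + p_y·(y/x)).
Numerically y/x = 13.788016, so x* = 76/(11.5 + 10·13.788016) = 0.5088 and y* = 13.788016·0.5088 = 7.0149.
At M' = 114: y* = 10.5224. Change: 10.5224 − 7.0149 = 3.5075.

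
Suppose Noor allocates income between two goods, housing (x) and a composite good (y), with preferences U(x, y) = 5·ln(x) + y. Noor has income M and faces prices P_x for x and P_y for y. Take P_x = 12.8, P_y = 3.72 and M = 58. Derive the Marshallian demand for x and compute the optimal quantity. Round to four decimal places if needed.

x* = 1.4531

Set MRS = P_x/P_y: (5/x)/1 = P_x/P_y.
So x*(P_x,P_y) = 5·P_y/P_x, independent of income; and y* = (M − 5·P_y)/P_y.
At the given prices: x* = 5·3.72/12.8 = 1.4531.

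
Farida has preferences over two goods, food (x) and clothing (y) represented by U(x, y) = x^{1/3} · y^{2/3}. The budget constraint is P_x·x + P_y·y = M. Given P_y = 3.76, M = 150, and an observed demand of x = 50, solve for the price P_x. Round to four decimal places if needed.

Tangency: MRS = (1/2)·y/x = P_x/P_y.
So 1/3·P_y·y = 2/3·P_x·x; combined with the budget, a share 1/3 of income goes to x.
Demand: x*(P_x,P_y,M) = 1/3·M/P_x and y* = 2/3·M/P_y.
Set x* = 50 in the demand function and solve for P_x: P_x = 1.

P_x = 1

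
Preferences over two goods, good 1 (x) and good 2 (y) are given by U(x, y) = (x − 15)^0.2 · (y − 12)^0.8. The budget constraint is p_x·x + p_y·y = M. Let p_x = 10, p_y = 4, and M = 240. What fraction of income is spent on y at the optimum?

share on y = 0.34

MRS = (1/4)·(y−12)/(x−15). Tangency with p_x/p_y gives y−12 = 4·(p_x/p_y)·(x−15).
Substituting into the budget: x* = 15 + 0.2·(M − 15·p_x − 12·p_y)/p_x, and y* = 12 + 0.8·(…)/p_y.
Discretionary income = 240 − 15·10 − 12·4 = 42; x* = 15 + 0.2·42/10 = 15.84; y* = 12 + 0.8·42/4 = 20.4.
Expenditure on y: 4·20.4 = 81.6; share = 0.34.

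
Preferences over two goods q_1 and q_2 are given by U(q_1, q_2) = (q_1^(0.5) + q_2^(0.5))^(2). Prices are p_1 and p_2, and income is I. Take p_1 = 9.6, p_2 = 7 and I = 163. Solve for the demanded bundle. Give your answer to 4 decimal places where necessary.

q_1* = 7.1599, q_2* = 13.4664

MRS = MU_q_1/MU_q_2 = (q_2/q_1)^(0.5). Set equal to p_1/p_2.
Solve for the ratio: q_2/q_1 = [p_1/p_2]^(2).
Substitute q_2 = (q_2/q_1)·q_1 into the budget: q_1* = I/(p_1 + p_2·(q_2/q_1)).
Numerically q_2/q_1 = 1.880816, so q_1* = 163/(9.6 + 7·1.880816) = 7.1599 and q_2* = 1.880816·7.1599 = 13.4664.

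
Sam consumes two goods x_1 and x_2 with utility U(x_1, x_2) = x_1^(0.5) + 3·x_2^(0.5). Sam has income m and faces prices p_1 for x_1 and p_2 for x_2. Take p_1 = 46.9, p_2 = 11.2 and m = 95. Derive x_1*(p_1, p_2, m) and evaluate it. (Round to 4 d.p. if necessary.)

x_1* = 0.0524

MRS = MU_x_1/MU_x_2 = (1/3)·(x_2/x_1)^(0.5). Set equal to p_1/p_2.
Solve for the ratio: x_2/x_1 = [3·p_1/p_2]^(2).
Substitute x_2 = (x_2/x_1)·x_1 into the budget: x_1* = m/(p_1 + p_2·(x_2/x_1)).
Numerically x_2/x_1 = 157.816406, so x_1* = 95/(46.9 + 11.2·157.816406) = 0.0524.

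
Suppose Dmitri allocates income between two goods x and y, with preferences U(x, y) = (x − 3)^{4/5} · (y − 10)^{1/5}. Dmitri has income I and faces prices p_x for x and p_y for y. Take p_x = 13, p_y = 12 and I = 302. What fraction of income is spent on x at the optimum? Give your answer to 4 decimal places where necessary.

Discretionary income = 302 − 3·13 − 10·12 = 143; x* = 3 + 0.8·143/13 = 11.8; y* = 10 + 0.2·143/12 = 12.3833.
Expenditure on x: 13·11.8 = 153.4; share = 0.5079.

share on x = 0.5079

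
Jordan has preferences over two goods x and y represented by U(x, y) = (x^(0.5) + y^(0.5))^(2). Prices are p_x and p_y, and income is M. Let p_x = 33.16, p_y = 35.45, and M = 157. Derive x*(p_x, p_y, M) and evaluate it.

x* = 2.4463

Substitute y = (y/x)·x into the budget: x* = M/(p_x + p_y·(y/x)).
Numerically y/x = 0.874977, so x* = 157/(33.16 + 35.45·0.874977) = 2.4463.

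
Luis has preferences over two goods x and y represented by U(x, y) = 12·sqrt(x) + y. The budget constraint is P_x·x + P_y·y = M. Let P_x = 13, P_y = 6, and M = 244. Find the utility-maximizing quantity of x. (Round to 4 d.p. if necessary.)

x* = 7.6686

Utility is quasi-linear in y; the FOC for x is 6/√x = P_x/P_y.
Solve: √x = 6·P_y/P_x, so x*(P_x,P_y) = (6·P_y/P_x)², and y* = (M − P_x·x*)/P_y.
Plugging in: x* = (6·6/13)² = 7.6686.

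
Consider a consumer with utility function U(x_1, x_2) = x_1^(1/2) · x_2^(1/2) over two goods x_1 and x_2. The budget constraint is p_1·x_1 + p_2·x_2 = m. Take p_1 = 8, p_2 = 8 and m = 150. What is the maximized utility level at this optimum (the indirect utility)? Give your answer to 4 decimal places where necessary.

MU_x_1/MU_x_2 = (0.5·x_2)/(0.5·x_1); tangency sets this equal to p_1/p_2.
So 0.5·p_2·x_2 = 0.5·p_1·x_1; combined with the budget, a share 0.5 of income goes to x_1.
Demand: x_1*(p_1,p_2,m) = 0.5·m/p_1 and x_2* = 0.5·m/p_2.
At p_1=8, p_2=8, m=150: x_1* = 0.5·150/8 = 9.375, x_2* = 9.375.
Utility at the optimum: U(9.375, 9.375) = 9.375.

V = 9.375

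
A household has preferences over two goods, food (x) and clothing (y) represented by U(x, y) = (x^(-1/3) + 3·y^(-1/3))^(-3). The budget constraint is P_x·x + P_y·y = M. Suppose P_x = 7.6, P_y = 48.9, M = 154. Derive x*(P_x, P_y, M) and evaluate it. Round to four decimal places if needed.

x* = 4.376

From the CES first-order condition, (1/3)·(y/x)^(4/3) = P_x/P_y.
Solve for the ratio: y/x = [3·P_x/P_y]^(0.75).
Substitute y = (y/x)·x into the budget: x* = M/(P_x + P_y·(y/x)).
Numerically y/x = 0.564247, so x* = 154/(7.6 + 48.9·0.564247) = 4.376.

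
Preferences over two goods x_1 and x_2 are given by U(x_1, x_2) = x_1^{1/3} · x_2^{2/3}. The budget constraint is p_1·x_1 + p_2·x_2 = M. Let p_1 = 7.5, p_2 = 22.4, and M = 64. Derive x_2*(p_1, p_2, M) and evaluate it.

x_2* = 1.9048

At p_1=7.5, p_2=22.4, M=64: x_2* = 2/3·64/22.4 = 1.9048.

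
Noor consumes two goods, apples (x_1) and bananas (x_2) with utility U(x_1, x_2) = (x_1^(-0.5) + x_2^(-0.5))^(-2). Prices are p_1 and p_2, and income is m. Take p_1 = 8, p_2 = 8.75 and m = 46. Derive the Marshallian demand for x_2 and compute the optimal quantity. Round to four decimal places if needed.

From the CES first-order condition, (x_2/x_1)^(1.5) = p_1/p_2.
Hence x_2/x_1 = (p_1/p_2)^(1/(1.5)), i.e. raised to the 2/3 power.
Substitute x_2 = (x_2/x_1)·x_1 into the budget: x_1* = m/(p_1 + p_2·(x_2/x_1)).
Numerically x_2/x_1 = 0.942008, so x_1* = 46/(8 + 8.75·0.942008) = 2.8321 and x_2* = 0.942008·2.8321 = 2.6678.

x_2* = 2.6678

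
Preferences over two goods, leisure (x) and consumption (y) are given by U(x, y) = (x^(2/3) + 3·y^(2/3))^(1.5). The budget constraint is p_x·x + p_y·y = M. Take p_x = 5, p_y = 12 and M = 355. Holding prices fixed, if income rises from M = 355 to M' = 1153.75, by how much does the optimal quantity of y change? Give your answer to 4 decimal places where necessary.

MRS = MU_x/MU_y = (1/3)·(y/x)^(1/3). Set equal to p_x/p_y.
Solve for the ratio: y/x = [3·p_x/p_y]^(3).
With the ratio pinned down, the budget gives x* = M/(p_x + p_y·(y/x)) and y* = (y/x)·x*.
Numerically y/x = 1.953125, so x* = 355/(5 + 12·1.953125) = 12.4835 and y* = 1.953125·12.4835 = 24.3819.
At M' = 1153.75: y* = 79.2411. Change: 79.2411 − 24.3819 = 54.8592.

Δy* = 54.8592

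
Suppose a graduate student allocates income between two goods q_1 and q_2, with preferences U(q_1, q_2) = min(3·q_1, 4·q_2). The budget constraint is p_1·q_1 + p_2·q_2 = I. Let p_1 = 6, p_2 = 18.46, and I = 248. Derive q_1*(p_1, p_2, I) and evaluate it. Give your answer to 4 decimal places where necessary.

q_1* = 12.4969

With perfect complements, no substitution: consume in ratio q_1:q_2 = 4:3.
Budget: p_1·q_1 + p_2·(3/4)·q_1 = I, so (4·p_1 + 3·p_2)·q_1 = 4·I.
Demand: q_1*(p_1,p_2,I) = 4·I/(4·p_1 + 3·p_2), q_2* = 3·I/(4·p_1 + 3·p_2).
Here 4·6 + 3·18.46 = 79.38, giving q_1* = 12.4969.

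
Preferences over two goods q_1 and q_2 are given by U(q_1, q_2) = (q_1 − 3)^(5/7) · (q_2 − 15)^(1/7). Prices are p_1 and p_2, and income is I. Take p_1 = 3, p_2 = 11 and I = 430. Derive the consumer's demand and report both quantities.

q_1* = 74.1111, q_2* = 18.8788

Let q_1' = q_1−3, q_2' = q_2−15. MRS = 5·q_2'/q_1' = p_1/p_2.
After buying the subsistence bundle (3, 15), a share 5/6 of the remaining income goes to q_1: q_1* = 3 + 5/6·(I − 3p_1 − 15p_2)/p_1.
Discretionary income = 430 − 3·3 − 15·11 = 256; q_1* = 3 + 5/6·256/3 = 74.1111; q_2* = 15 + 1/6·256/11 = 18.8788.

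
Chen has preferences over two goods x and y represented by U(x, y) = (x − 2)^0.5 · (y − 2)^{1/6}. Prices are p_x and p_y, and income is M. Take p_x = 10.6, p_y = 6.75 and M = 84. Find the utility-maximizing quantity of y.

y* = 3.8259

This is Cobb-Douglas in (x−2, y−2): tangency gives 0.5·p_y·(y−2) = 1/6·p_x·(x−2).
After buying the subsistence bundle (2, 2), a share 0.75 of the remaining income goes to x: x* = 2 + 0.75·(M − 2p_x − 2p_y)/p_x.
Discretionary income = 84 − 2·10.6 − 2·6.75 = 49.3; y* = 2 + 0.25·49.3/6.75 = 3.8259.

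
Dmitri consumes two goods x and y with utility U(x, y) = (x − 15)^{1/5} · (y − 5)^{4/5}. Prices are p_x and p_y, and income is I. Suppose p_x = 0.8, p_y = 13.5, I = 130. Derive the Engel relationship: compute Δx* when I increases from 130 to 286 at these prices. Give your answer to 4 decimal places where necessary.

This is Cobb-Douglas in (x−15, y−5): tangency gives 0.2·p_y·(y−5) = 0.8·p_x·(x−15).
After buying the subsistence bundle (15, 5), a share 0.2 of the remaining income goes to x: x* = 15 + 0.2·(I − 15p_x − 5p_y)/p_x.
Discretionary income = 130 − 15·0.8 − 5·13.5 = 50.5; x* = 15 + 0.2·50.5/0.8 = 27.625.
At I' = 286: x* = 66.625. Change: 66.625 − 27.625 = 39.

Δx* = 39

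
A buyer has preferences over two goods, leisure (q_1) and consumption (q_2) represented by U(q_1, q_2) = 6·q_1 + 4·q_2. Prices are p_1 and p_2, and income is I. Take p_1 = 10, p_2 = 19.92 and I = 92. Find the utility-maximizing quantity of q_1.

Linear utility — the consumer picks whichever good has higher MU/price: 6/10 = 0.6 vs 4/19.92 = 0.2008.
q_1 gives more utility per dollar, so spend all income on q_1: q_1* = I/p_1, q_2* = 0.
Numerically: q_1* = 9.2, q_2* = 0.

q_1* = 9.2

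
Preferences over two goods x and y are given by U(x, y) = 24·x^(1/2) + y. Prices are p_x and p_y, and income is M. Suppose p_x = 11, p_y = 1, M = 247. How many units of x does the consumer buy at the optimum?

x* = 1.1901

Set MRS = p_x/p_y: 12·x^(−1/2) = p_x/p_y.
Thus x* = (12·p_y/p_x)² — independent of M — with the rest of income spent on y.
Plugging in: x* = (12·1/11)² = 1.1901.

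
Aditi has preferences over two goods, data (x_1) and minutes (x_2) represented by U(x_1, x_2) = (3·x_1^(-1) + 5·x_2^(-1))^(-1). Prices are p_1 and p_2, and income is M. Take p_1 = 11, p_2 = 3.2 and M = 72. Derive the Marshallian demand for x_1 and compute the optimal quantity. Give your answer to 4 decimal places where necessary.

x_1* = 3.8586

MRS = MU_x_1/MU_x_2 = (3/5)·(x_2/x_1)^(2). Set equal to p_1/p_2.
Hence x_2/x_1 = ((5/3)·p_1/p_2)^(1/(2)), i.e. raised to the 0.5 power.
With the ratio pinned down, the budget gives x_1* = M/(p_1 + p_2·(x_2/x_1)) and x_2* = (x_2/x_1)·x_1*.
Numerically x_2/x_1 = 2.393568, so x_1* = 72/(11 + 3.2·2.393568) = 3.8586.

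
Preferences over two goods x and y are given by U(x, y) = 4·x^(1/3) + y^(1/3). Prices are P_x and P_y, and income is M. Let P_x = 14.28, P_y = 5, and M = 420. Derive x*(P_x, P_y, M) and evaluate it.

With the ratio pinned down, the budget gives x* = M/(P_x + P_y·(y/x)) and y* = (y/x)·x*.
Numerically y/x = 0.603319, so x* = 420/(14.28 + 5·0.603319) = 24.2822.

x* = 24.2822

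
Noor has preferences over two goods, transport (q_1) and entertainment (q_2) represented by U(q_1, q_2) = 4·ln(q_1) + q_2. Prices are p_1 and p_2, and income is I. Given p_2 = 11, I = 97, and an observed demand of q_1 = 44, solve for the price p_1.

Set MRS = p_1/p_2: (4/q_1)/1 = p_1/p_2.
So q_1*(p_1,p_2) = 4·p_2/p_1, independent of income; and q_2* = (I − 4·p_2)/p_2.
Set q_1* = 44 in the demand function and solve for p_1: p_1 = 1.

p_1 = 1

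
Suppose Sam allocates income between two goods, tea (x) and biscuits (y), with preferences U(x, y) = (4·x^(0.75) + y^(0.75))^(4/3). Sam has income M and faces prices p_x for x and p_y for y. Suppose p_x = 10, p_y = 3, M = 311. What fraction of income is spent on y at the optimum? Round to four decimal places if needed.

MU_x ∝ 4·x^(-0.25), MU_y ∝ y^(-0.25), so MRS = 4·(y/x)^(0.25) = p_x/p_y.
Solve for the ratio: y/x = [(1/4)·p_x/p_y]^(4).
Substitute y = (y/x)·x into the budget: x* = M/(p_x + p_y·(y/x)).
Numerically y/x = 0.482253, so x* = 311/(10 + 3·0.482253) = 27.1693 and y* = 0.482253·27.1693 = 13.1025.
Expenditure on y: 3·13.1025 = 39.3074; share = 0.1264.

share on y = 0.1264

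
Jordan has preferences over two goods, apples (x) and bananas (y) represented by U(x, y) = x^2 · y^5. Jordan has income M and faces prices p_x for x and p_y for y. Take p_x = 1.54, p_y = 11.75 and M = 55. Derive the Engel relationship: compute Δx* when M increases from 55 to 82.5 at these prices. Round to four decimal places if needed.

Tangency: MRS = (2/5)·y/x = p_x/p_y.
So 2·p_y·y = 5·p_x·x; combined with the budget, a share 2/7 of income goes to x.
Demand: x*(p_x,p_y,M) = 2/7·M/p_x and y* = 5/7·M/p_y.
At p_x=1.54, p_y=11.75, M=55: x* = 2/7·55/1.54 = 10.2041.
At M' = 82.5: x* = 15.3061. Change: 15.3061 − 10.2041 = 5.102.

Δx* = 5.102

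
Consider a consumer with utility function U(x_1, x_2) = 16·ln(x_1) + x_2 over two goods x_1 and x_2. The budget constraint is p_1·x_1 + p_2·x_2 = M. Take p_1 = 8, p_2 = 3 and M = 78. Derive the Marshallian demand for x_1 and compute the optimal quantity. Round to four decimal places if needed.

x_1* = 6

MU_x_1 = 16/x_1, MU_x_2 = 1. Tangency: 16/x_1 = p_1/p_2.
So x_1*(p_1,p_2) = 16·p_2/p_1, independent of income; and x_2* = (M − 16·p_2)/p_2.
At the given prices: x_1* = 16·3/8 = 6.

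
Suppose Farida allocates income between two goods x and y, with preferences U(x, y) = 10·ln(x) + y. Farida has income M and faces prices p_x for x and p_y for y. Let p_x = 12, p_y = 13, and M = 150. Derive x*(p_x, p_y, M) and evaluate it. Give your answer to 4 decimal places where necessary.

x* = 10.8333

So x*(p_x,p_y) = 10·p_y/p_x, independent of income; and y* = (M − 10·p_y)/p_y.
At the given prices: x* = 10·13/12 = 10.8333.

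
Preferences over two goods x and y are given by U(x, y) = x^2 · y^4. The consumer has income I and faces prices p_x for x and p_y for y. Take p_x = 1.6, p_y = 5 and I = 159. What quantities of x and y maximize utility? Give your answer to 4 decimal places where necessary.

x* = 33.125, y* = 21.2

The MRS is (1/2)·y/x. Set MRS = p_x/p_y.
Rearranging, p_y·y = 2·p_x·x. Substituting into the budget gives p_x·x·(1 + 2) = I.
Demand: x*(p_x,p_y,I) = 1/3·I/p_x and y* = 2/3·I/p_y.
At p_x=1.6, p_y=5, I=159: x* = 1/3·159/1.6 = 33.125, y* = 21.2.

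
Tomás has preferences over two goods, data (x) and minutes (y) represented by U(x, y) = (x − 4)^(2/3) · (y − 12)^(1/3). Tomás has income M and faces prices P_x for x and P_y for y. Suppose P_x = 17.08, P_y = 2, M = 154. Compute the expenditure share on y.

Let x' = x−4, y' = y−12. MRS = 2·y'/x' = P_x/P_y.
Substituting into the budget: x* = 4 + 2/3·(M − 4·P_x − 12·P_y)/P_x, and y* = 12 + 1/3·(…)/P_y.
Discretionary income = 154 − 4·17.08 − 12·2 = 61.68; x* = 4 + 2/3·61.68/17.08 = 6.4075; y* = 12 + 1/3·61.68/2 = 22.28.
Expenditure on y: 2·22.28 = 44.56; share = 0.2894.

share on y = 0.2894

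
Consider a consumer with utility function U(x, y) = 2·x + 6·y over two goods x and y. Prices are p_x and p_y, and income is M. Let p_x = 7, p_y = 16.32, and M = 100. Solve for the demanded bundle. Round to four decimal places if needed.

x* = 0, y* = 6.1275

Perfect substitutes: compare marginal utility per dollar. 2/p_x vs 6/p_y → 0.2857 vs 0.3676.
y gives more utility per dollar, so spend all income on y: y* = M/p_y, x* = 0.
Numerically: x* = 0, y* = 6.1275.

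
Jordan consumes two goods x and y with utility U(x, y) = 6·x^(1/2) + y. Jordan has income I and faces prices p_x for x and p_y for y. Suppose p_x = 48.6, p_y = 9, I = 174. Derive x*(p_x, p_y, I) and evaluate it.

x* = 0.3086

Plugging in: x* = (3·9/48.6)² = 0.3086.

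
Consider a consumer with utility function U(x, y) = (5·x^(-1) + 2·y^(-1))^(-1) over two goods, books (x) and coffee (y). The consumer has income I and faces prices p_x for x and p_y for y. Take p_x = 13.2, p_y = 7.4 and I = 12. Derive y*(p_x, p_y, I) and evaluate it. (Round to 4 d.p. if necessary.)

MRS = MU_x/MU_y = (5/2)·(y/x)^(2). Set equal to p_x/p_y.
Hence y/x = ((2/5)·p_x/p_y)^(1/(2)), i.e. raised to the 0.5 power.
With the ratio pinned down, the budget gives x* = I/(p_x + p_y·(y/x)) and y* = (y/x)·x*.
Numerically y/x = 0.844697, so x* = 12/(13.2 + 7.4·0.844697) = 0.6169 and y* = 0.844697·0.6169 = 0.5211.

y* = 0.5211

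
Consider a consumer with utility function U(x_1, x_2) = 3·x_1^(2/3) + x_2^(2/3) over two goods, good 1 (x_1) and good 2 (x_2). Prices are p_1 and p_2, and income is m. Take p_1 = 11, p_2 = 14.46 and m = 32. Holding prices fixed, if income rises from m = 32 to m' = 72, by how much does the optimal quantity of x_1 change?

From the CES first-order condition, 3·(x_2/x_1)^(1/3) = p_1/p_2.
Hence x_2/x_1 = ((1/3)·p_1/p_2)^(1/(1/3)), i.e. raised to the 3 power.
With the ratio pinned down, the budget gives x_1* = m/(p_1 + p_2·(x_2/x_1)) and x_2* = (x_2/x_1)·x_1*.
Numerically x_2/x_1 = 0.016305, so x_1* = 32/(11 + 14.46·0.016305) = 2.848.
At m' = 72: x_1* = 6.4081. Change: 6.4081 − 2.848 = 3.5601.

Δx_1* = 3.5601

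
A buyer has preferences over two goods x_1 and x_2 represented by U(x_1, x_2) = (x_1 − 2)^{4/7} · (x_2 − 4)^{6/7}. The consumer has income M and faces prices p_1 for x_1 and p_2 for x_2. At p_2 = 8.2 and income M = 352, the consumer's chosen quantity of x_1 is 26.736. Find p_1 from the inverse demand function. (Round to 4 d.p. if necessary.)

This is Cobb-Douglas in (x_1−2, x_2−4): tangency gives 4/7·p_2·(x_2−4) = 6/7·p_1·(x_1−2).
Substituting into the budget: x_1* = 2 + 0.4·(M − 2·p_1 − 4·p_2)/p_1, and x_2* = 4 + 0.6·(…)/p_2.
Set x_1* = 26.736 in the demand function and solve for p_1: p_1 = 5.

p_1 = 5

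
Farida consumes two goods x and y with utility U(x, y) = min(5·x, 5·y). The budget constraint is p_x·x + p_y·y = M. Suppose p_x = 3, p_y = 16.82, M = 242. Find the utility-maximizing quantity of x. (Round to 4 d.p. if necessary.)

x* = 12.2099

Leontief preferences: the optimum is at the kink where x/5 = y/5, i.e. y = x.
Budget: p_x·x + p_y·x = M, so (5·p_x + 5·p_y)·x = 5·M.
Demand: x*(p_x,p_y,M) = 5·M/(5·p_x + 5·p_y), y* = 5·M/(5·p_x + 5·p_y).
Here 5·3 + 5·16.82 = 99.1, giving x* = 12.2099.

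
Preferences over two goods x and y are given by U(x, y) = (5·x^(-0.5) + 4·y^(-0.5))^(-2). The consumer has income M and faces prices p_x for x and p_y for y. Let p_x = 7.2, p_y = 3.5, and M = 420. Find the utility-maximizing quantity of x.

x* = 34.7719

MU_x ∝ 5·x^(-1.5), MU_y ∝ 4·y^(-1.5), so MRS = (5/4)·(y/x)^(1.5) = p_x/p_y.
Hence y/x = ((4/5)·p_x/p_y)^(1/(1.5)), i.e. raised to the 2/3 power.
Substitute y = (y/x)·x into the budget: x* = M/(p_x + p_y·(y/x)).
Numerically y/x = 1.393915, so x* = 420/(7.2 + 3.5·1.393915) = 34.7719.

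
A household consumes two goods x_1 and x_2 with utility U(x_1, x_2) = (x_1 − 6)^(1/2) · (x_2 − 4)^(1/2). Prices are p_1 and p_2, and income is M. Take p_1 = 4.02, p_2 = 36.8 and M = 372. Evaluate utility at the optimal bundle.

V = 8.2497

This is Cobb-Douglas in (x_1−6, x_2−4): tangency gives 0.5·p_2·(x_2−4) = 0.5·p_1·(x_1−6).
After buying the subsistence bundle (6, 4), a share 0.5 of the remaining income goes to x_1: x_1* = 6 + 0.5·(M − 6p_1 − 4p_2)/p_1.
Discretionary income = 372 − 6·4.02 − 4·36.8 = 200.68; x_1* = 6 + 0.5·200.68/4.02 = 30.9602; x_2* = 4 + 0.5·200.68/36.8 = 6.7266.
Utility at the optimum: U(30.9602, 6.7266) = 8.2497.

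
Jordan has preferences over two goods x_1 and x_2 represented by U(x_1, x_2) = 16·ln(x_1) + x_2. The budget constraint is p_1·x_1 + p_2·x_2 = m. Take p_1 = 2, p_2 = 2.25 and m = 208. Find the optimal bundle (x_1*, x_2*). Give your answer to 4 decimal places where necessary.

x_1* = 18, x_2* = 76.4444

MU_x_1 = 16/x_1, MU_x_2 = 1. Tangency: 16/x_1 = p_1/p_2.
So x_1*(p_1,p_2) = 16·p_2/p_1, independent of income; and x_2* = (m − 16·p_2)/p_2.
At the given prices: x_1* = 16·2.25/2 = 18, and x_2* = 76.4444.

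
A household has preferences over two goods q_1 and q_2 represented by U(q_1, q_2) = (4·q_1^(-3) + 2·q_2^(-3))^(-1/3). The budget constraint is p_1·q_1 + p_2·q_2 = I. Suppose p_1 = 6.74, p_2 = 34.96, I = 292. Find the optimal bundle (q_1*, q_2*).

q_1* = 11.1366, q_2* = 6.2054

From the CES first-order condition, 2·(q_2/q_1)^(4) = p_1/p_2.
Solve for the ratio: q_2/q_1 = [(1/2)·p_1/p_2]^(0.25).
With the ratio pinned down, the budget gives q_1* = I/(p_1 + p_2·(q_2/q_1)) and q_2* = (q_2/q_1)·q_1*.
Numerically q_2/q_1 = 0.557205, so q_1* = 292/(6.74 + 34.96·0.557205) = 11.1366 and q_2* = 0.557205·11.1366 = 6.2054.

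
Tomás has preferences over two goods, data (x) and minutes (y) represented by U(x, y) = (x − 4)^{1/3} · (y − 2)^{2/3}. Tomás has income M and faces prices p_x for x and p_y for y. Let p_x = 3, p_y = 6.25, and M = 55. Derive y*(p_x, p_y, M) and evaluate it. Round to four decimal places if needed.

Let x' = x−4, y' = y−2. MRS = (1/2)·y'/x' = p_x/p_y.
After buying the subsistence bundle (4, 2), a share 1/3 of the remaining income goes to x: x* = 4 + 1/3·(M − 4p_x − 2p_y)/p_x.
Discretionary income = 55 − 4·3 − 2·6.25 = 30.5; y* = 2 + 2/3·30.5/6.25 = 5.2533.

y* = 5.2533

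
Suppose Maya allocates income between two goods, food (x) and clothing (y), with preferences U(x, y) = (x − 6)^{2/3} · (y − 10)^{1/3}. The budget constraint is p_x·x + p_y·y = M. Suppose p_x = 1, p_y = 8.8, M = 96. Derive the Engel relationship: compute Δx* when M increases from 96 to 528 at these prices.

Δx* = 288

Substituting into the budget: x* = 6 + 2/3·(M − 6·p_x − 10·p_y)/p_x, and y* = 10 + 1/3·(…)/p_y.
Discretionary income = 96 − 6·1 − 10·8.8 = 2; x* = 6 + 2/3·2/1 = 7.3333.
At M' = 528: x* = 295.3333. Change: 295.3333 − 7.3333 = 288.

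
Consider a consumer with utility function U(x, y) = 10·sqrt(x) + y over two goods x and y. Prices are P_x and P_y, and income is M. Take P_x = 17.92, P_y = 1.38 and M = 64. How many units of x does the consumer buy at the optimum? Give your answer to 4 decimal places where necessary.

x* = 0.1483

Utility is quasi-linear in y; the FOC for x is 5/√x = P_x/P_y.
Thus x* = (5·P_y/P_x)² — independent of M — with the rest of income spent on y.
Plugging in: x* = (5·1.38/17.92)² = 0.1483.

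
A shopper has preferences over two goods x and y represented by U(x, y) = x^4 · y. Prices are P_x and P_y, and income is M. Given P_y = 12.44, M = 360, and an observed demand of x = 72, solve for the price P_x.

P_x = 4

MU_x/MU_y = (4·y)/(x); tangency sets this equal to P_x/P_y.
So 4·P_y·y = P_x·x; combined with the budget, a share 0.8 of income goes to x.
Demand: x*(P_x,P_y,M) = 0.8·M/P_x and y* = 0.2·M/P_y.
Set x* = 72 in the demand function and solve for P_x: P_x = 4.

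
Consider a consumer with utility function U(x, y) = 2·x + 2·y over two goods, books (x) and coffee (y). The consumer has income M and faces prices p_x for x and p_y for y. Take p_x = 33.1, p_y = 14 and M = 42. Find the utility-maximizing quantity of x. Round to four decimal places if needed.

Perfect substitutes: compare marginal utility per dollar. 2/p_x vs 2/p_y → 0.0604 vs 0.1429.
y gives more utility per dollar, so spend all income on y: y* = M/p_y, x* = 0.
Numerically: x* = 0, y* = 3.

x* = 0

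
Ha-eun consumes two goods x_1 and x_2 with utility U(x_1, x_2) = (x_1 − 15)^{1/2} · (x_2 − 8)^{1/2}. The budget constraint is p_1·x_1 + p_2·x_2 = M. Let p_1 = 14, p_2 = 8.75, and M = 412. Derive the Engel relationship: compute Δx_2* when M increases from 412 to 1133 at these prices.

Δx_2* = 41.2

Let x_1' = x_1−15, x_2' = x_2−8. MRS = x_2'/x_1' = p_1/p_2.
Substituting into the budget: x_1* = 15 + 0.5·(M − 15·p_1 − 8·p_2)/p_1, and x_2* = 8 + 0.5·(…)/p_2.
Discretionary income = 412 − 15·14 − 8·8.75 = 132; x_2* = 8 + 0.5·132/8.75 = 15.5429.
At M' = 1133: x_2* = 56.7429. Change: 56.7429 − 15.5429 = 41.2.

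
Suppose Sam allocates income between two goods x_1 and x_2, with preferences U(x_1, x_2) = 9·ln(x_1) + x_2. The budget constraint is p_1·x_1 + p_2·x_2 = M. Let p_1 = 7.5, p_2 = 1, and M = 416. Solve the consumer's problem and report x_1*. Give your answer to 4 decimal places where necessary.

Set MRS = p_1/p_2: (9/x_1)/1 = p_1/p_2.
So x_1*(p_1,p_2) = 9·p_2/p_1, independent of income; and x_2* = (M − 9·p_2)/p_2.
At the given prices: x_1* = 9·1/7.5 = 1.2.

x_1* = 1.2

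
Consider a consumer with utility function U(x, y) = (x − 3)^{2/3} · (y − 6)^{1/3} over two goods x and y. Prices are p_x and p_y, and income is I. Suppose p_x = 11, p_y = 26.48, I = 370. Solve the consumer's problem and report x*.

x* = 13.7952

Let x' = x−3, y' = y−6. MRS = 2·y'/x' = p_x/p_y.
After buying the subsistence bundle (3, 6), a share 2/3 of the remaining income goes to x: x* = 3 + 2/3·(I − 3p_x − 6p_y)/p_x.
Discretionary income = 370 − 3·11 − 6·26.48 = 178.12; x* = 3 + 2/3·178.12/11 = 13.7952.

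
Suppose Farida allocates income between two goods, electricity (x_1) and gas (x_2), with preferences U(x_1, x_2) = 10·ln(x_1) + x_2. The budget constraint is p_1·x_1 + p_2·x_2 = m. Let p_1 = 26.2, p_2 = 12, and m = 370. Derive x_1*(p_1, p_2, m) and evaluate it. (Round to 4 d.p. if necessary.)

So x_1*(p_1,p_2) = 10·p_2/p_1, independent of income; and x_2* = (m − 10·p_2)/p_2.
At the given prices: x_1* = 10·12/26.2 = 4.5802.

x_1* = 4.5802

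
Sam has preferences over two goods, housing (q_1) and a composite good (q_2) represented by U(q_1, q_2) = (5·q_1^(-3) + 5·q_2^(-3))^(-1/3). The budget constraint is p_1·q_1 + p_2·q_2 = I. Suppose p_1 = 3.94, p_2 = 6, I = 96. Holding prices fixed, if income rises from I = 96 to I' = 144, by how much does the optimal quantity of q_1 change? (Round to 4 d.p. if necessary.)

Δq_1* = 5.1385

MRS = MU_q_1/MU_q_2 = (q_2/q_1)^(4). Set equal to p_1/p_2.
Solve for the ratio: q_2/q_1 = [p_1/p_2]^(0.25).
Substitute q_2 = (q_2/q_1)·q_1 into the budget: q_1* = I/(p_1 + p_2·(q_2/q_1)).
Numerically q_2/q_1 = 0.900194, so q_1* = 96/(3.94 + 6·0.900194) = 10.2771.
At I' = 144: q_1* = 15.4156. Change: 15.4156 − 10.2771 = 5.1385.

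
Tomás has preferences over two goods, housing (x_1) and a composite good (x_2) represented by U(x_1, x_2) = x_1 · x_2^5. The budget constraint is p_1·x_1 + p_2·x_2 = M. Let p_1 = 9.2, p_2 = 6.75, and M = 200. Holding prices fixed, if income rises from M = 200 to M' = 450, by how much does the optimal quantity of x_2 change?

MU_x_1/MU_x_2 = (x_2)/(5·x_1); tangency sets this equal to p_1/p_2.
Rearranging, p_2·x_2 = 5·p_1·x_1. Substituting into the budget gives p_1·x_1·(1 + 5) = M.
Demand: x_1*(p_1,p_2,M) = 1/6·M/p_1 and x_2* = 5/6·M/p_2.
At p_1=9.2, p_2=6.75, M=200: x_2* = 5/6·200/6.75 = 24.6914.
At M' = 450: x_2* = 55.5556. Change: 55.5556 − 24.6914 = 30.8642.

Δx_2* = 30.8642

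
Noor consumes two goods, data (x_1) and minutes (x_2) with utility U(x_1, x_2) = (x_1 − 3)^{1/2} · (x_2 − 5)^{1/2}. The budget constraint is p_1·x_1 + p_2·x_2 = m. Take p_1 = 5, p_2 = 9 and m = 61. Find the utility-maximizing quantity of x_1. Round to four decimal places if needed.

MRS = (x_2−5)/(x_1−3). Tangency with p_1/p_2 gives x_2−5 = (p_1/p_2)·(x_1−3).
Substituting into the budget: x_1* = 3 + 0.5·(m − 3·p_1 − 5·p_2)/p_1, and x_2* = 5 + 0.5·(…)/p_2.
Discretionary income = 61 − 3·5 − 5·9 = 1; x_1* = 3 + 0.5·1/5 = 3.1.

x_1* = 3.1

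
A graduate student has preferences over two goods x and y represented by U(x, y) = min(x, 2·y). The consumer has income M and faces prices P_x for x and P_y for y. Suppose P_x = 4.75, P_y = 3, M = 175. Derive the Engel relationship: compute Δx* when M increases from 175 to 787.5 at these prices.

Δx* = 98

With perfect complements, no substitution: consume in ratio x:y = 2:1.
Budget: P_x·x + P_y·(1/2)·x = M, so (2·P_x + P_y)·x = 2·M.
Demand: x*(P_x,P_y,M) = 2·M/(2·P_x + P_y), y* = M/(2·P_x + P_y).
Here 2·4.75 + 3 = 12.5, giving x* = 28.
At M' = 787.5: x* = 126. Change: 126 − 28 = 98.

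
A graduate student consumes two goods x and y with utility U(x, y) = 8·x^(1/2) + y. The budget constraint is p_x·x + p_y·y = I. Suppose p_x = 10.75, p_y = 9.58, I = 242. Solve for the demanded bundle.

Utility is quasi-linear in y; the FOC for x is 4/√x = p_x/p_y.
Solve: √x = 4·p_y/p_x, so x*(p_x,p_y) = (4·p_y/p_x)², and y* = (I − p_x·x*)/p_y.
Plugging in: x* = (4·9.58/10.75)² = 12.7067, y* = 11.0024.

x* = 12.7067, y* = 11.0024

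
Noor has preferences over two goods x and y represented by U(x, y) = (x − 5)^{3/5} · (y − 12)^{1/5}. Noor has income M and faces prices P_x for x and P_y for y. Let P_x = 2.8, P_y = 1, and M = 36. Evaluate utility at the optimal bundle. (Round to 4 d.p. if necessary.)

V = 2.1694

MRS = 3·(y−12)/(x−5). Tangency with P_x/P_y gives y−12 = (1/3)·(P_x/P_y)·(x−5).
After buying the subsistence bundle (5, 12), a share 0.75 of the remaining income goes to x: x* = 5 + 0.75·(M − 5P_x − 12P_y)/P_x.
Discretionary income = 36 − 5·2.8 − 12·1 = 10; x* = 5 + 0.75·10/2.8 = 7.6786; y* = 12 + 0.25·10/1 = 14.5.
Utility at the optimum: U(7.6786, 14.5) = 2.1694.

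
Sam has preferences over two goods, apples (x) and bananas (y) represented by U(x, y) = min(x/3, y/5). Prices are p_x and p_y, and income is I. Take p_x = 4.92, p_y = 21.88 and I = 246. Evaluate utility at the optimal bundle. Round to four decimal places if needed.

With perfect complements, no substitution: consume in ratio x:y = 3:5.
Budget: p_x·x + p_y·(5/3)·x = I, so (3·p_x + 5·p_y)·x = 3·I.
Demand: x*(p_x,p_y,I) = 3·I/(3·p_x + 5·p_y), y* = 5·I/(3·p_x + 5·p_y).
Here 3·4.92 + 5·21.88 = 124.16, giving x* = 5.9439 and y* = 9.9066.
Utility at the optimum: U(5.9439, 9.9066) = 1.9813.

V = 1.9813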